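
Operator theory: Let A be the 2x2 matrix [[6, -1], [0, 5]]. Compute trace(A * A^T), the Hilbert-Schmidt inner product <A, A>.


trace(A * A^T) = sum of squares of all entries
= 6^2 + (-1)^2 + 0^2 + 5^2
= 36 + 1 + 0 + 25
= 62

62


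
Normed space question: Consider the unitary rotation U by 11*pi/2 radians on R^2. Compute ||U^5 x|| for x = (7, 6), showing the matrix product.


U is a rotation by theta = 11*pi/2
U^5 = rotation by 5*theta = 55*pi/2 = 3*pi/2 (mod 2*pi)
cos(3*pi/2) = 0.0000, sin(3*pi/2) = -1.0000
U^5 x = (0.0000 * 7 - -1.0000 * 6, -1.0000 * 7 + 0.0000 * 6)
= (6.0000, -7.0000)
||U^5 x|| = sqrt(6.0000^2 + (-7.0000)^2) = sqrt(85.0000) = 9.2195

9.2195


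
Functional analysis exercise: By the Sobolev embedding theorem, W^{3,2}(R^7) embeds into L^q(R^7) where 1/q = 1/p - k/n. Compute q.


Using the Sobolev embedding formula: 1/q = 1/p - k/n
1/q = 1/2 - 3/7 = 1/14
q = 1/(1/14) = 14

14.0000


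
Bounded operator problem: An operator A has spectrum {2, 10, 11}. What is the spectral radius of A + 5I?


Spectrum of A + 5I = {7, 15, 16}
Spectral radius = max |lambda| over the shifted spectrum
= max(7, 15, 16) = 16

16


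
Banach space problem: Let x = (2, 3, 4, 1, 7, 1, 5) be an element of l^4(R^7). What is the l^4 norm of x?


The l^4 norm = (sum |x_i|^4)^(1/4)
Sum of 4th powers = 16 + 81 + 256 + 1 + 2401 + 1 + 625 = 3381
||x||_4 = (3381)^(1/4) = 7.6254

7.6254


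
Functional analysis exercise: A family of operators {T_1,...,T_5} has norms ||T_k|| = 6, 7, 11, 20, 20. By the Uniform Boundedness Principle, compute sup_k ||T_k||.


By the Uniform Boundedness Principle, the supremum of norms is finite.
sup_k ||T_k|| = max(6, 7, 11, 20, 20) = 20

20


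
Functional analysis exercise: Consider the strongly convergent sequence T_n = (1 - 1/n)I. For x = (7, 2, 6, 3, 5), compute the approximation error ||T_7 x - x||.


T_7 x - x = (1 - 1/7)x - x = -x/7
||x|| = sqrt(123) = 11.0905
||T_7 x - x|| = ||x||/7 = 11.0905/7 = 1.5844

1.5844


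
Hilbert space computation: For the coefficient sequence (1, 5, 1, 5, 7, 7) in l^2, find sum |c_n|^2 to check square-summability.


sum |c_n|^2 = 1^2 + 5^2 + 1^2 + 5^2 + 7^2 + 7^2
= 1 + 25 + 1 + 25 + 49 + 49
= 150

150


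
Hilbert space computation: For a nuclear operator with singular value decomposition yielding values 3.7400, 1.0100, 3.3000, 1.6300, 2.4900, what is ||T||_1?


The nuclear norm is the sum of all singular values.
||T||_1 = 3.7400 + 1.0100 + 3.3000 + 1.6300 + 2.4900
= 12.1700

12.1700


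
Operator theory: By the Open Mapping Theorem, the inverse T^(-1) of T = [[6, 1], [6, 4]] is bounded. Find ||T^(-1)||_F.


det(T) = 6*4 - 1*6 = 18
T^(-1) = (1/18) * [[4, -1], [-6, 6]] = [[0.2222, -0.0556], [-0.3333, 0.3333]]
||T^(-1)||_F^2 = 0.2222^2 + (-0.0556)^2 + (-0.3333)^2 + 0.3333^2 = 0.2747
||T^(-1)||_F = sqrt(0.2747) = 0.5241

0.5241


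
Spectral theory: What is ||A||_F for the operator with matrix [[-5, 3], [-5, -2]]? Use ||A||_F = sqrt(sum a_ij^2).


||A||_F^2 = sum a_ij^2
= (-5)^2 + 3^2 + (-5)^2 + (-2)^2
= 25 + 9 + 25 + 4 = 63
||A||_F = sqrt(63) = 7.9373

7.9373


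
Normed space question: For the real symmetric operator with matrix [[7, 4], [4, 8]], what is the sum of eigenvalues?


For a self-adjoint (symmetric) matrix, the eigenvalues are real.
The sum of eigenvalues equals the trace of the matrix.
trace = 7 + 8 = 15

15


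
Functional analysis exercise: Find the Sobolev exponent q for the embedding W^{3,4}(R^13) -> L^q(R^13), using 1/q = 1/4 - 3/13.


Using the Sobolev embedding formula: 1/q = 1/p - k/n
1/q = 1/4 - 3/13 = 1/52
q = 1/(1/52) = 52

52.0000


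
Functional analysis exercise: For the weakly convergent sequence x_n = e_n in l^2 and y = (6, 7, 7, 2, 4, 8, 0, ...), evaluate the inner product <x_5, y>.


x_5 = e_5 is the standard basis vector with 1 in position 5.
<x_5, y> = y_5 = 4
As n -> infinity, <x_n, y> -> 0, confirming weak convergence of (x_n) to 0.

4


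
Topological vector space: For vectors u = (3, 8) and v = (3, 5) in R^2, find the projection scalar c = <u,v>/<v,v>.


Computing <u,v> = 3*3 + 8*5 = 49
Computing <v,v> = 3^2 + 5^2 = 34
Projection coefficient = 49/34 = 1.4412

1.4412


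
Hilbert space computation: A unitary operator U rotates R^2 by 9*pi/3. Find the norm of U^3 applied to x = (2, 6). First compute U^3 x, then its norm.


U is a rotation by theta = 9*pi/3
U^3 = rotation by 3*theta = 27*pi/3 = 3*pi/3 (mod 2*pi)
cos(3*pi/3) = -1.0000, sin(3*pi/3) = 0.0000
U^3 x = (-1.0000 * 2 - 0.0000 * 6, 0.0000 * 2 + -1.0000 * 6)
= (-2.0000, -6.0000)
||U^3 x|| = sqrt((-2.0000)^2 + (-6.0000)^2) = sqrt(40.0000) = 6.3246

6.3246


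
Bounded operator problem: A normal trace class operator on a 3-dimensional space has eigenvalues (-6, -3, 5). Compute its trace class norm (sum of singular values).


For a normal operator, singular values equal |eigenvalues|.
Trace norm = sum |lambda_i| = 6 + 3 + 5
= 14

14


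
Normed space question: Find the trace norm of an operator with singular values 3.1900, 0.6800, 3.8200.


The nuclear norm is the sum of all singular values.
||T||_1 = 3.1900 + 0.6800 + 3.8200
= 7.6900

7.6900


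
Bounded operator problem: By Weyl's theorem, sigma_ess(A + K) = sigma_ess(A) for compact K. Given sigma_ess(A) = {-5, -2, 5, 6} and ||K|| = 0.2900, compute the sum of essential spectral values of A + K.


By Weyl's theorem, the essential spectrum is invariant under compact perturbations.
sigma_ess(A + K) = sigma_ess(A) = {-5, -2, 5, 6}
Sum = -5 + -2 + 5 + 6 = 4

4


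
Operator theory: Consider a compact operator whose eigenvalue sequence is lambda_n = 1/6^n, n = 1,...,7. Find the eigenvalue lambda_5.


The eigenvalue formula gives lambda_5 = 1/6^5
= 1/7776
= 1.2860e-04

1.2860e-04


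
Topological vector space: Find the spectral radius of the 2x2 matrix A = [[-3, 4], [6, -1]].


For a 2x2 matrix, eigenvalues satisfy lambda^2 - (trace)*lambda + det = 0
trace = -3 + -1 = -4
det = -3*-1 - 4*6 = -21
discriminant = (-4)^2 - 4*(-21) = 100
spectral radius = max |eigenvalue| = 7.0000

7.0000


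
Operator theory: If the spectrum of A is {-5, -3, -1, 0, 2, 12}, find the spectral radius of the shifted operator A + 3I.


Spectrum of A + 3I = {-2, 0, 2, 3, 5, 15}
Spectral radius = max |lambda| over the shifted spectrum
= max(2, 0, 2, 3, 5, 15) = 15

15


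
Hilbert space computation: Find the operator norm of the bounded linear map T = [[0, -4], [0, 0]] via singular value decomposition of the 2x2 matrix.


A^T A = [[0, 0], [0, 16]]
trace(A^T A) = 16, det(A^T A) = 0
discriminant = 16^2 - 4*0 = 256
Largest eigenvalue of A^T A = (trace + sqrt(disc))/2 = 16.0000
||T|| = sqrt(16.0000) = 4.0000

4.0000


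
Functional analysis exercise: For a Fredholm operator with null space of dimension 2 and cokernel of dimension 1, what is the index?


The Fredholm index is defined as ind(T) = dim(ker T) - dim(coker T)
= 2 - 1
= 1

1


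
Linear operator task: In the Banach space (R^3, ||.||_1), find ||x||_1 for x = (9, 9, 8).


The l^1 norm equals the sum of absolute values of all components.
||x||_1 = 9 + 9 + 8
= 26

26.0000


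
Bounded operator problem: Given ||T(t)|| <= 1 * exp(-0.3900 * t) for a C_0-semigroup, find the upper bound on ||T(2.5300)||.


||T(2.5300)|| <= 1 * exp(-0.3900 * 2.5300)
= 1 * exp(-0.9867)
= 1 * 0.3728
= 0.3728

0.3728


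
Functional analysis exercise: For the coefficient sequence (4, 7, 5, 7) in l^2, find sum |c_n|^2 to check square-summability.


sum |c_n|^2 = 4^2 + 7^2 + 5^2 + 7^2
= 16 + 49 + 25 + 49
= 139

139


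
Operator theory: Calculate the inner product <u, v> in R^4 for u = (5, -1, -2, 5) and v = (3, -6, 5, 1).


Computing the standard inner product <u, v> = sum u_i * v_i
= 5*3 + -1*-6 + -2*5 + 5*1
= 15 + 6 + -10 + 5
= 16

16


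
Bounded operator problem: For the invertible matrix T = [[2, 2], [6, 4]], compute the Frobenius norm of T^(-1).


det(T) = 2*4 - 2*6 = -4
T^(-1) = (1/-4) * [[4, -2], [-6, 2]] = [[-1.0000, 0.5000], [1.5000, -0.5000]]
||T^(-1)||_F^2 = (-1.0000)^2 + 0.5000^2 + 1.5000^2 + (-0.5000)^2 = 3.7500
||T^(-1)||_F = sqrt(3.7500) = 1.9365

1.9365


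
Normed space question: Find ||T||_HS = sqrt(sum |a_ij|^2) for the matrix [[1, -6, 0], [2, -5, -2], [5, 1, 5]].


The Hilbert-Schmidt norm is sqrt(sum of squares of all entries).
Sum of squares = 1^2 + (-6)^2 + 0^2 + 2^2 + (-5)^2 + (-2)^2 + 5^2 + 1^2 + 5^2
= 1 + 36 + 0 + 4 + 25 + 4 + 25 + 1 + 25 = 121
||T||_HS = sqrt(121) = 11.0000

11.0000


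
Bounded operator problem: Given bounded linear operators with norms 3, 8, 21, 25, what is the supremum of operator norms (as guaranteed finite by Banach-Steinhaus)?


By the Uniform Boundedness Principle, the supremum of norms is finite.
sup_k ||T_k|| = max(3, 8, 21, 25) = 25

25


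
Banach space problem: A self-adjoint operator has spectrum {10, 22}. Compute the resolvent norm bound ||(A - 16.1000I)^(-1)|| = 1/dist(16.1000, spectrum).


dist(16.1000, {10, 22}) = min(|16.1000 - 10|, |16.1000 - 22|)
= min(6.1000, 5.9000) = 5.9000
Resolvent bound = 1/5.9000 = 0.1695

0.1695


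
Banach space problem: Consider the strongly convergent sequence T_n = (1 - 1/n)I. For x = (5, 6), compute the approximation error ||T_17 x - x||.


T_17 x - x = (1 - 1/17)x - x = -x/17
||x|| = sqrt(61) = 7.8102
||T_17 x - x|| = ||x||/17 = 7.8102/17 = 0.4594

0.4594


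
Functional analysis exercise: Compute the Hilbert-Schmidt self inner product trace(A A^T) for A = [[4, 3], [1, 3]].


trace(A * A^T) = sum of squares of all entries
= 4^2 + 3^2 + 1^2 + 3^2
= 16 + 9 + 1 + 9
= 35

35


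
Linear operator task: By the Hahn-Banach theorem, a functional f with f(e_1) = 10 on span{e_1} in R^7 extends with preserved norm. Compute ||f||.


The norm of f is given by ||f|| = sup_{||x||=1} |f(x)|.
On span{e_1}, ||e_1|| = 1, so ||f|| = |f(e_1)| / ||e_1||
= |10| / 1 = 10.0000

10.0000


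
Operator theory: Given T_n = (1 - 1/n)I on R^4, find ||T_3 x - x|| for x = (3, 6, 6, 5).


T_3 x - x = (1 - 1/3)x - x = -x/3
||x|| = sqrt(106) = 10.2956
||T_3 x - x|| = ||x||/3 = 10.2956/3 = 3.4319

3.4319


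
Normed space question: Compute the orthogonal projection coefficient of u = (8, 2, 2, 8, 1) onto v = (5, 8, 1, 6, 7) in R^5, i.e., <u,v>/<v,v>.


Computing <u,v> = 8*5 + 2*8 + 2*1 + 8*6 + 1*7 = 113
Computing <v,v> = 5^2 + 8^2 + 1^2 + 6^2 + 7^2 = 175
Projection coefficient = 113/175 = 0.6457

0.6457


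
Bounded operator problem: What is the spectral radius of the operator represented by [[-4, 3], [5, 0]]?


For a 2x2 matrix, eigenvalues satisfy lambda^2 - (trace)*lambda + det = 0
trace = -4 + 0 = -4
det = -4*0 - 3*5 = -15
discriminant = (-4)^2 - 4*(-15) = 76
spectral radius = max |eigenvalue| = 6.3589

6.3589


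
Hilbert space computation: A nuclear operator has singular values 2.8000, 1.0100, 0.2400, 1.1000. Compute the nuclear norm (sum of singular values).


The nuclear norm is the sum of all singular values.
||T||_1 = 2.8000 + 1.0100 + 0.2400 + 1.1000
= 5.1500

5.1500


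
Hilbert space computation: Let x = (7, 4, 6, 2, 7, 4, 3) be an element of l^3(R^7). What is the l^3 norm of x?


The l^3 norm = (sum |x_i|^3)^(1/3)
Sum of 3th powers = 343 + 64 + 216 + 8 + 343 + 64 + 27 = 1065
||x||_3 = (1065)^(1/3) = 10.2121

10.2121


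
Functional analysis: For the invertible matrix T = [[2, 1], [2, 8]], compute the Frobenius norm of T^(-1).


det(T) = 2*8 - 1*2 = 14
T^(-1) = (1/14) * [[8, -1], [-2, 2]] = [[0.5714, -0.0714], [-0.1429, 0.1429]]
||T^(-1)||_F^2 = 0.5714^2 + (-0.0714)^2 + (-0.1429)^2 + 0.1429^2 = 0.3724
||T^(-1)||_F = sqrt(0.3724) = 0.6103

0.6103


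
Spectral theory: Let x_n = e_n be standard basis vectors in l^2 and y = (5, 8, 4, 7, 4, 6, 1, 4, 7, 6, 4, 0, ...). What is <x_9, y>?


x_9 = e_9 is the standard basis vector with 1 in position 9.
<x_9, y> = y_9 = 7
As n -> infinity, <x_n, y> -> 0, confirming weak convergence of (x_n) to 0.

7


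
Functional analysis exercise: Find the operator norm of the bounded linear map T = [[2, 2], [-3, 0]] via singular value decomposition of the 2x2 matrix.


A^T A = [[13, 4], [4, 4]]
trace(A^T A) = 17, det(A^T A) = 36
discriminant = 17^2 - 4*36 = 145
Largest eigenvalue of A^T A = (trace + sqrt(disc))/2 = 14.5208
||T|| = sqrt(14.5208) = 3.8106

3.8106


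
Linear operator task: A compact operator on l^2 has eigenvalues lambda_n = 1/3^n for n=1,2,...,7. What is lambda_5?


The eigenvalue formula gives lambda_5 = 1/3^5
= 1/243
= 0.0041

0.0041


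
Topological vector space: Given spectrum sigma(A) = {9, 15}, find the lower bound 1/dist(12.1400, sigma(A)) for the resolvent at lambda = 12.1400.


dist(12.1400, {9, 15}) = min(|12.1400 - 9|, |12.1400 - 15|)
= min(3.1400, 2.8600) = 2.8600
Resolvent bound = 1/2.8600 = 0.3497

0.3497


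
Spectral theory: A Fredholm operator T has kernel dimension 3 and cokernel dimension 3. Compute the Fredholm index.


The Fredholm index is defined as ind(T) = dim(ker T) - dim(coker T)
= 3 - 3
= 0

0


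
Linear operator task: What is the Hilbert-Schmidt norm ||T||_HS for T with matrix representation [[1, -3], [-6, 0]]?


The Hilbert-Schmidt norm is sqrt(sum of squares of all entries).
Sum of squares = 1^2 + (-3)^2 + (-6)^2 + 0^2
= 1 + 9 + 36 + 0 = 46
||T||_HS = sqrt(46) = 6.7823

6.7823


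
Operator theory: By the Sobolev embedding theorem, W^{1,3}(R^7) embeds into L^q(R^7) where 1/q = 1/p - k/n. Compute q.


Using the Sobolev embedding formula: 1/q = 1/p - k/n
1/q = 1/3 - 1/7 = 4/21
q = 1/(4/21) = 21/4 = 5.2500

5.2500


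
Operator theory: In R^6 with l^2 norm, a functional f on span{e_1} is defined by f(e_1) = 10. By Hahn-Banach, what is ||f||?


The norm of f is given by ||f|| = sup_{||x||=1} |f(x)|.
On span{e_1}, ||e_1|| = 1, so ||f|| = |f(e_1)| / ||e_1||
= |10| / 1 = 10.0000

10.0000


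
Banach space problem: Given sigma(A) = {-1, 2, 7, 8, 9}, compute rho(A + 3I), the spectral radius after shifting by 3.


Spectrum of A + 3I = {2, 5, 10, 11, 12}
Spectral radius = max |lambda| over the shifted spectrum
= max(2, 5, 10, 11, 12) = 12

12


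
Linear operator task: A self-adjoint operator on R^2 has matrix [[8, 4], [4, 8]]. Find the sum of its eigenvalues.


For a self-adjoint (symmetric) matrix, the eigenvalues are real.
The sum of eigenvalues equals the trace of the matrix.
trace = 8 + 8 = 16

16


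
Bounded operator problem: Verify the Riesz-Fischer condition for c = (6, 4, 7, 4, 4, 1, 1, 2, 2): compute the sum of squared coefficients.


sum |c_n|^2 = 6^2 + 4^2 + 7^2 + 4^2 + 4^2 + 1^2 + 1^2 + 2^2 + 2^2
= 36 + 16 + 49 + 16 + 16 + 1 + 1 + 4 + 4
= 143

143


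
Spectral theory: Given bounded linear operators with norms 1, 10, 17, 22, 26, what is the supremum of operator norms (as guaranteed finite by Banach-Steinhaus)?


By the Uniform Boundedness Principle, the supremum of norms is finite.
sup_k ||T_k|| = max(1, 10, 17, 22, 26) = 26

26


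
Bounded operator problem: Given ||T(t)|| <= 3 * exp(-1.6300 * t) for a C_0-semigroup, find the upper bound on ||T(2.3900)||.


||T(2.3900)|| <= 3 * exp(-1.6300 * 2.3900)
= 3 * exp(-3.8957)
= 3 * 0.0203
= 0.0610

0.0610


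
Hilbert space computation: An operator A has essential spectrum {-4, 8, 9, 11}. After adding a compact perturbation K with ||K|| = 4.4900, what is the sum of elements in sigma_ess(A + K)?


By Weyl's theorem, the essential spectrum is invariant under compact perturbations.
sigma_ess(A + K) = sigma_ess(A) = {-4, 8, 9, 11}
Sum = -4 + 8 + 9 + 11 = 24

24


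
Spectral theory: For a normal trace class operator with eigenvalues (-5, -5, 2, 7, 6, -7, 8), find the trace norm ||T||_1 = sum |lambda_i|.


For a normal operator, singular values equal |eigenvalues|.
Trace norm = sum |lambda_i| = 5 + 5 + 2 + 7 + 6 + 7 + 8
= 40

40


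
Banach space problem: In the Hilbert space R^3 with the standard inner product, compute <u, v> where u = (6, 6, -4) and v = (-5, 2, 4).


Computing the standard inner product <u, v> = sum u_i * v_i
= 6*-5 + 6*2 + -4*4
= -30 + 12 + -16
= -34

-34


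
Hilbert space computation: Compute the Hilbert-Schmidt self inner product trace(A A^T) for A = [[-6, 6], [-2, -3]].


trace(A * A^T) = sum of squares of all entries
= (-6)^2 + 6^2 + (-2)^2 + (-3)^2
= 36 + 36 + 4 + 9
= 85

85


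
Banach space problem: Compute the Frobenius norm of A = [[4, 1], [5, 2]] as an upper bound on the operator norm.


||A||_F^2 = sum a_ij^2
= 4^2 + 1^2 + 5^2 + 2^2
= 16 + 1 + 25 + 4 = 46
||A||_F = sqrt(46) = 6.7823

6.7823


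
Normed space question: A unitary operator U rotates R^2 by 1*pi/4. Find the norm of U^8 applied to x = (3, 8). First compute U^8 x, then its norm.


U is a rotation by theta = 1*pi/4
U^8 = rotation by 8*theta = 8*pi/4 = 0*pi/4 (mod 2*pi)
cos(0*pi/4) = 1.0000, sin(0*pi/4) = 0.0000
U^8 x = (1.0000 * 3 - 0.0000 * 8, 0.0000 * 3 + 1.0000 * 8)
= (3.0000, 8.0000)
||U^8 x|| = sqrt(3.0000^2 + 8.0000^2) = sqrt(73.0000) = 8.5440

8.5440


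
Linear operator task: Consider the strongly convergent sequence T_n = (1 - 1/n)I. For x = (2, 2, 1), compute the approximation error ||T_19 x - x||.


T_19 x - x = (1 - 1/19)x - x = -x/19
||x|| = sqrt(9) = 3.0000
||T_19 x - x|| = ||x||/19 = 3.0000/19 = 0.1579

0.1579


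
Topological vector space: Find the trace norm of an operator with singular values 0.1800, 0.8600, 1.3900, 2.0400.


The nuclear norm is the sum of all singular values.
||T||_1 = 0.1800 + 0.8600 + 1.3900 + 2.0400
= 4.4700

4.4700


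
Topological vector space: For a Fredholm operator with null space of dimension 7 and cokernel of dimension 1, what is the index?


The Fredholm index is defined as ind(T) = dim(ker T) - dim(coker T)
= 7 - 1
= 6

6


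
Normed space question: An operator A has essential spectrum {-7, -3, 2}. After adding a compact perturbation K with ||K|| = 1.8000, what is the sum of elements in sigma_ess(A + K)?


By Weyl's theorem, the essential spectrum is invariant under compact perturbations.
sigma_ess(A + K) = sigma_ess(A) = {-7, -3, 2}
Sum = -7 + -3 + 2 = -8

-8


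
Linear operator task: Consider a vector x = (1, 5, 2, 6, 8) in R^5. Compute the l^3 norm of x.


The l^3 norm = (sum |x_i|^3)^(1/3)
Sum of 3th powers = 1 + 125 + 8 + 216 + 512 = 862
||x||_3 = (862)^(1/3) = 9.5171

9.5171


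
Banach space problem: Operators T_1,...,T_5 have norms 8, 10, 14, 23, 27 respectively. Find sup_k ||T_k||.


By the Uniform Boundedness Principle, the supremum of norms is finite.
sup_k ||T_k|| = max(8, 10, 14, 23, 27) = 27

27


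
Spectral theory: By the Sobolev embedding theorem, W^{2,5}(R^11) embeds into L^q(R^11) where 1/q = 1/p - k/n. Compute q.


Using the Sobolev embedding formula: 1/q = 1/p - k/n
1/q = 1/5 - 2/11 = 1/55
q = 1/(1/55) = 55

55.0000


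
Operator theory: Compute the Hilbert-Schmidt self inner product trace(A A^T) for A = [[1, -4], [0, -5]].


trace(A * A^T) = sum of squares of all entries
= 1^2 + (-4)^2 + 0^2 + (-5)^2
= 1 + 16 + 0 + 25
= 42

42


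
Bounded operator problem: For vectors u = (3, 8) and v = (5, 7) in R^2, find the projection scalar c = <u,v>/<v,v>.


Computing <u,v> = 3*5 + 8*7 = 71
Computing <v,v> = 5^2 + 7^2 = 74
Projection coefficient = 71/74 = 0.9595

0.9595


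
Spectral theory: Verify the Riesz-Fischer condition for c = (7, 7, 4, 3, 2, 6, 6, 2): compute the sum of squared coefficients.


sum |c_n|^2 = 7^2 + 7^2 + 4^2 + 3^2 + 2^2 + 6^2 + 6^2 + 2^2
= 49 + 49 + 16 + 9 + 4 + 36 + 36 + 4
= 203

203


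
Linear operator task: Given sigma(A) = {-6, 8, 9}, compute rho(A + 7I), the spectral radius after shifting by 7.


Spectrum of A + 7I = {1, 15, 16}
Spectral radius = max |lambda| over the shifted spectrum
= max(1, 15, 16) = 16

16


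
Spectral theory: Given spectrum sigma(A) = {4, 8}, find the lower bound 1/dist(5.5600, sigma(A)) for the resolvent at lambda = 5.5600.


dist(5.5600, {4, 8}) = min(|5.5600 - 4|, |5.5600 - 8|)
= min(1.5600, 2.4400) = 1.5600
Resolvent bound = 1/1.5600 = 0.6410

0.6410


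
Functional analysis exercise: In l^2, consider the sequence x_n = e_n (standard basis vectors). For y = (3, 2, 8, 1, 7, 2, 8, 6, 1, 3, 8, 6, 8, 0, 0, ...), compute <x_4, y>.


x_4 = e_4 is the standard basis vector with 1 in position 4.
<x_4, y> = y_4 = 1
As n -> infinity, <x_n, y> -> 0, confirming weak convergence of (x_n) to 0.

1


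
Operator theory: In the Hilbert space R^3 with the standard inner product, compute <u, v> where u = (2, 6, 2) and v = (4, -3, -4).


Computing the standard inner product <u, v> = sum u_i * v_i
= 2*4 + 6*-3 + 2*-4
= 8 + -18 + -8
= -18

-18


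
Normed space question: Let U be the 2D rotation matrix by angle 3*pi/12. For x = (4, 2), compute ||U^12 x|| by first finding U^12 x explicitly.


U is a rotation by theta = 3*pi/12
U^12 = rotation by 12*theta = 36*pi/12 = 12*pi/12 (mod 2*pi)
cos(12*pi/12) = -1.0000, sin(12*pi/12) = 0.0000
U^12 x = (-1.0000 * 4 - 0.0000 * 2, 0.0000 * 4 + -1.0000 * 2)
= (-4.0000, -2.0000)
||U^12 x|| = sqrt((-4.0000)^2 + (-2.0000)^2) = sqrt(20.0000) = 4.4721

4.4721


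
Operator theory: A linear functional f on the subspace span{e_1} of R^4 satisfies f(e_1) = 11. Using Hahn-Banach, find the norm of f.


The norm of f is given by ||f|| = sup_{||x||=1} |f(x)|.
On span{e_1}, ||e_1|| = 1, so ||f|| = |f(e_1)| / ||e_1||
= |11| / 1 = 11.0000

11.0000


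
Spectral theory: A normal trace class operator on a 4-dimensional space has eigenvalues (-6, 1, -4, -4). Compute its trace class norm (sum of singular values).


For a normal operator, singular values equal |eigenvalues|.
Trace norm = sum |lambda_i| = 6 + 1 + 4 + 4
= 15

15


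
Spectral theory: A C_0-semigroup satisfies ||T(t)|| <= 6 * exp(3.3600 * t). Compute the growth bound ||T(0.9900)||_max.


||T(0.9900)|| <= 6 * exp(3.3600 * 0.9900)
= 6 * exp(3.3264)
= 6 * 27.8379
= 167.0277

167.0277


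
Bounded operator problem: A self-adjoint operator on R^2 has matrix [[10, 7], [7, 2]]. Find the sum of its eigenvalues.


For a self-adjoint (symmetric) matrix, the eigenvalues are real.
The sum of eigenvalues equals the trace of the matrix.
trace = 10 + 2 = 12

12


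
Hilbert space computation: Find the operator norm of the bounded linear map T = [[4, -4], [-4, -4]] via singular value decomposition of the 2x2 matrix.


A^T A = [[32, 0], [0, 32]]
trace(A^T A) = 64, det(A^T A) = 1024
discriminant = 64^2 - 4*1024 = 0
Largest eigenvalue of A^T A = (trace + sqrt(disc))/2 = 32.0000
||T|| = sqrt(32.0000) = 5.6569

5.6569


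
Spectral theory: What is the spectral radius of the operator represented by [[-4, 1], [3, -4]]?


For a 2x2 matrix, eigenvalues satisfy lambda^2 - (trace)*lambda + det = 0
trace = -4 + -4 = -8
det = -4*-4 - 1*3 = 13
discriminant = (-8)^2 - 4*(13) = 12
spectral radius = max |eigenvalue| = 5.7321

5.7321


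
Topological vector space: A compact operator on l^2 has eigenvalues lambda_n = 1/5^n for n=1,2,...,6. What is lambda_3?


The eigenvalue formula gives lambda_3 = 1/5^3
= 1/125
= 0.0080

0.0080


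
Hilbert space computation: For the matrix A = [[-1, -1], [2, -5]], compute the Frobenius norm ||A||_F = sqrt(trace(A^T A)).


||A||_F^2 = sum a_ij^2
= (-1)^2 + (-1)^2 + 2^2 + (-5)^2
= 1 + 1 + 4 + 25 = 31
||A||_F = sqrt(31) = 5.5678

5.5678


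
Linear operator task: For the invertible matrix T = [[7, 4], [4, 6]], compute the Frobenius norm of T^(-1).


det(T) = 7*6 - 4*4 = 26
T^(-1) = (1/26) * [[6, -4], [-4, 7]] = [[0.2308, -0.1538], [-0.1538, 0.2692]]
||T^(-1)||_F^2 = 0.2308^2 + (-0.1538)^2 + (-0.1538)^2 + 0.2692^2 = 0.1731
||T^(-1)||_F = sqrt(0.1731) = 0.4160

0.4160


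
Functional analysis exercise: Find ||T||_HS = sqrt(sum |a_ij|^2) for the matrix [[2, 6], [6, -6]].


The Hilbert-Schmidt norm is sqrt(sum of squares of all entries).
Sum of squares = 2^2 + 6^2 + 6^2 + (-6)^2
= 4 + 36 + 36 + 36 = 112
||T||_HS = sqrt(112) = 10.5830

10.5830


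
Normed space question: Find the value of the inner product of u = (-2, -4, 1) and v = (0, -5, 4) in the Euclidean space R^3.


Computing the standard inner product <u, v> = sum u_i * v_i
= -2*0 + -4*-5 + 1*4
= 0 + 20 + 4
= 24

24


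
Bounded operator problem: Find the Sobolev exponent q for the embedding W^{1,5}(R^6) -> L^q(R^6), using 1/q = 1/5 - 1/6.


Using the Sobolev embedding formula: 1/q = 1/p - k/n
1/q = 1/5 - 1/6 = 1/30
q = 1/(1/30) = 30

30.0000


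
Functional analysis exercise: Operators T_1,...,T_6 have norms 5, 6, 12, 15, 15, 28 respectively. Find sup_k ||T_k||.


By the Uniform Boundedness Principle, the supremum of norms is finite.
sup_k ||T_k|| = max(5, 6, 12, 15, 15, 28) = 28

28


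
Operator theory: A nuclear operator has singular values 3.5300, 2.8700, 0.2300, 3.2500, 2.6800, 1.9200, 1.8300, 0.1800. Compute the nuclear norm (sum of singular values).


The nuclear norm is the sum of all singular values.
||T||_1 = 3.5300 + 2.8700 + 0.2300 + 3.2500 + 2.6800 + 1.9200 + 1.8300 + 0.1800
= 16.4900

16.4900


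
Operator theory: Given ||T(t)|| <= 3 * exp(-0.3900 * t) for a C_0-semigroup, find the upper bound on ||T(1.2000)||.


||T(1.2000)|| <= 3 * exp(-0.3900 * 1.2000)
= 3 * exp(-0.4680)
= 3 * 0.6263
= 1.8788

1.8788


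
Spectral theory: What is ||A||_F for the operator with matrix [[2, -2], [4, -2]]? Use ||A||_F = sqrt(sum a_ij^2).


||A||_F^2 = sum a_ij^2
= 2^2 + (-2)^2 + 4^2 + (-2)^2
= 4 + 4 + 16 + 4 = 28
||A||_F = sqrt(28) = 5.2915

5.2915


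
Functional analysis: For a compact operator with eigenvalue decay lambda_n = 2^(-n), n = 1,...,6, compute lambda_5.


The eigenvalue formula gives lambda_5 = 1/2^5
= 1/32
= 0.0312

0.0312


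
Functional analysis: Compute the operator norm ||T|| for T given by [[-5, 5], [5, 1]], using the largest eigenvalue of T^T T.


A^T A = [[50, -20], [-20, 26]]
trace(A^T A) = 76, det(A^T A) = 900
discriminant = 76^2 - 4*900 = 2176
Largest eigenvalue of A^T A = (trace + sqrt(disc))/2 = 61.3238
||T|| = sqrt(61.3238) = 7.8310

7.8310


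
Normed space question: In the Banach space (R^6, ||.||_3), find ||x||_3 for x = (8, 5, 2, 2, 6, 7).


The l^3 norm = (sum |x_i|^3)^(1/3)
Sum of 3th powers = 512 + 125 + 8 + 8 + 216 + 343 = 1212
||x||_3 = (1212)^(1/3) = 10.6619

10.6619


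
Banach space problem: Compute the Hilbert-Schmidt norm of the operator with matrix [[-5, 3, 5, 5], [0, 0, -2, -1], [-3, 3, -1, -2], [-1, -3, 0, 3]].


The Hilbert-Schmidt norm is sqrt(sum of squares of all entries).
Sum of squares = (-5)^2 + 3^2 + 5^2 + 5^2 + 0^2 + 0^2 + (-2)^2 + (-1)^2 + (-3)^2 + 3^2 + (-1)^2 + (-2)^2 + (-1)^2 + (-3)^2 + 0^2 + 3^2
= 25 + 9 + 25 + 25 + 0 + 0 + 4 + 1 + 9 + 9 + 1 + 4 + 1 + 9 + 0 + 9 = 131
||T||_HS = sqrt(131) = 11.4455

11.4455


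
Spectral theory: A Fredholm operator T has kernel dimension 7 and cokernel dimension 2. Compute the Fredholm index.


The Fredholm index is defined as ind(T) = dim(ker T) - dim(coker T)
= 7 - 2
= 5

5


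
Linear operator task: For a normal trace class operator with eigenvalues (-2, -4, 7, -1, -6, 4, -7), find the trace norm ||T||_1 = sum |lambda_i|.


For a normal operator, singular values equal |eigenvalues|.
Trace norm = sum |lambda_i| = 2 + 4 + 7 + 1 + 6 + 4 + 7
= 31

31


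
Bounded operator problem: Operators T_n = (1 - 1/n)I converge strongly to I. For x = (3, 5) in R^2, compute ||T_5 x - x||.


T_5 x - x = (1 - 1/5)x - x = -x/5
||x|| = sqrt(34) = 5.8310
||T_5 x - x|| = ||x||/5 = 5.8310/5 = 1.1662

1.1662


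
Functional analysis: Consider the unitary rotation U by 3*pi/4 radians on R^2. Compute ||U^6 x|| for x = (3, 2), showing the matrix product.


U is a rotation by theta = 3*pi/4
U^6 = rotation by 6*theta = 18*pi/4 = 2*pi/4 (mod 2*pi)
cos(2*pi/4) = 0.0000, sin(2*pi/4) = 1.0000
U^6 x = (0.0000 * 3 - 1.0000 * 2, 1.0000 * 3 + 0.0000 * 2)
= (-2.0000, 3.0000)
||U^6 x|| = sqrt((-2.0000)^2 + 3.0000^2) = sqrt(13.0000) = 3.6056

3.6056


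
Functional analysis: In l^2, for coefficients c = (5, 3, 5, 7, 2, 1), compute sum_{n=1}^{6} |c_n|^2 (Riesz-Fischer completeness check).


sum |c_n|^2 = 5^2 + 3^2 + 5^2 + 7^2 + 2^2 + 1^2
= 25 + 9 + 25 + 49 + 4 + 1
= 113

113


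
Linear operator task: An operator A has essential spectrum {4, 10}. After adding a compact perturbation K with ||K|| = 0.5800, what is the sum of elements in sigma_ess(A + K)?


By Weyl's theorem, the essential spectrum is invariant under compact perturbations.
sigma_ess(A + K) = sigma_ess(A) = {4, 10}
Sum = 4 + 10 = 14

14


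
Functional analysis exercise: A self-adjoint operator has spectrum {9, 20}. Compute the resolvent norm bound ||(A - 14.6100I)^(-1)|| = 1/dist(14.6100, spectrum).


dist(14.6100, {9, 20}) = min(|14.6100 - 9|, |14.6100 - 20|)
= min(5.6100, 5.3900) = 5.3900
Resolvent bound = 1/5.3900 = 0.1855

0.1855


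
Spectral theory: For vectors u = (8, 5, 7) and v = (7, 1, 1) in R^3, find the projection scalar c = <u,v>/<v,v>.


Computing <u,v> = 8*7 + 5*1 + 7*1 = 68
Computing <v,v> = 7^2 + 1^2 + 1^2 = 51
Projection coefficient = 68/51 = 1.3333

1.3333


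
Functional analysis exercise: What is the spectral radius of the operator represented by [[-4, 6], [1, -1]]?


For a 2x2 matrix, eigenvalues satisfy lambda^2 - (trace)*lambda + det = 0
trace = -4 + -1 = -5
det = -4*-1 - 6*1 = -2
discriminant = (-5)^2 - 4*(-2) = 33
spectral radius = max |eigenvalue| = 5.3723

5.3723


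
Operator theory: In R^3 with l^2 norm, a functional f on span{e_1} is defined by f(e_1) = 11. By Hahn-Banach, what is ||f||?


The norm of f is given by ||f|| = sup_{||x||=1} |f(x)|.
On span{e_1}, ||e_1|| = 1, so ||f|| = |f(e_1)| / ||e_1||
= |11| / 1 = 11.0000

11.0000


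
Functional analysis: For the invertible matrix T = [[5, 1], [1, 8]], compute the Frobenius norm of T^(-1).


det(T) = 5*8 - 1*1 = 39
T^(-1) = (1/39) * [[8, -1], [-1, 5]] = [[0.2051, -0.0256], [-0.0256, 0.1282]]
||T^(-1)||_F^2 = 0.2051^2 + (-0.0256)^2 + (-0.0256)^2 + 0.1282^2 = 0.0598
||T^(-1)||_F = sqrt(0.0598) = 0.2446

0.2446


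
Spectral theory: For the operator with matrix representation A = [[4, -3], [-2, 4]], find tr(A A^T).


trace(A * A^T) = sum of squares of all entries
= 4^2 + (-3)^2 + (-2)^2 + 4^2
= 16 + 9 + 4 + 16
= 45

45


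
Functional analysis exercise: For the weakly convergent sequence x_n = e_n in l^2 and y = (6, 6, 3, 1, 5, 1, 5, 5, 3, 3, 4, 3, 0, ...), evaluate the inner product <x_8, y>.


x_8 = e_8 is the standard basis vector with 1 in position 8.
<x_8, y> = y_8 = 5
As n -> infinity, <x_n, y> -> 0, confirming weak convergence of (x_n) to 0.

5


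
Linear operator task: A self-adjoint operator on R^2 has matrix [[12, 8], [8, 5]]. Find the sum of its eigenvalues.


For a self-adjoint (symmetric) matrix, the eigenvalues are real.
The sum of eigenvalues equals the trace of the matrix.
trace = 12 + 5 = 17

17


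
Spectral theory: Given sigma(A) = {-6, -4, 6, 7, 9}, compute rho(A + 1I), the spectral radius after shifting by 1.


Spectrum of A + 1I = {-5, -3, 7, 8, 10}
Spectral radius = max |lambda| over the shifted spectrum
= max(5, 3, 7, 8, 10) = 10

10


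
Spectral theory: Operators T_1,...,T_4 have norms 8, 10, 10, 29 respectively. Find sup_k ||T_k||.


By the Uniform Boundedness Principle, the supremum of norms is finite.
sup_k ||T_k|| = max(8, 10, 10, 29) = 29

29


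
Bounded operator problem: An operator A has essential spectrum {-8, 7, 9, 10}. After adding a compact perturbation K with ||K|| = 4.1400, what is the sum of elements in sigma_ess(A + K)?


By Weyl's theorem, the essential spectrum is invariant under compact perturbations.
sigma_ess(A + K) = sigma_ess(A) = {-8, 7, 9, 10}
Sum = -8 + 7 + 9 + 10 = 18

18


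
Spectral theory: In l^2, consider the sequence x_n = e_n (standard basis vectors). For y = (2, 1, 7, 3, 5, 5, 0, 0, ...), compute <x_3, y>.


x_3 = e_3 is the standard basis vector with 1 in position 3.
<x_3, y> = y_3 = 7
As n -> infinity, <x_n, y> -> 0, confirming weak convergence of (x_n) to 0.

7


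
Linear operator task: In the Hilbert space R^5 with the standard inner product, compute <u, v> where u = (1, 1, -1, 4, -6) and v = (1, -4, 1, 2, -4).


Computing the standard inner product <u, v> = sum u_i * v_i
= 1*1 + 1*-4 + -1*1 + 4*2 + -6*-4
= 1 + -4 + -1 + 8 + 24
= 28

28


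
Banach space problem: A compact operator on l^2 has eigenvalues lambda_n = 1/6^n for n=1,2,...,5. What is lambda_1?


The eigenvalue formula gives lambda_1 = 1/6^1
= 1/6
= 0.1667

0.1667


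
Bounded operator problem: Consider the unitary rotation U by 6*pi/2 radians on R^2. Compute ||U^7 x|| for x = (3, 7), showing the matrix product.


U is a rotation by theta = 6*pi/2
U^7 = rotation by 7*theta = 42*pi/2 = 2*pi/2 (mod 2*pi)
cos(2*pi/2) = -1.0000, sin(2*pi/2) = 0.0000
U^7 x = (-1.0000 * 3 - 0.0000 * 7, 0.0000 * 3 + -1.0000 * 7)
= (-3.0000, -7.0000)
||U^7 x|| = sqrt((-3.0000)^2 + (-7.0000)^2) = sqrt(58.0000) = 7.6158

7.6158


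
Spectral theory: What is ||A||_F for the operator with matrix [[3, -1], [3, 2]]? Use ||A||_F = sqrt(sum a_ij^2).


||A||_F^2 = sum a_ij^2
= 3^2 + (-1)^2 + 3^2 + 2^2
= 9 + 1 + 9 + 4 = 23
||A||_F = sqrt(23) = 4.7958

4.7958


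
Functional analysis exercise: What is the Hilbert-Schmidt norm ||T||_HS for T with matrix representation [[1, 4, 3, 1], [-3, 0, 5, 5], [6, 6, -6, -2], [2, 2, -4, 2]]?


The Hilbert-Schmidt norm is sqrt(sum of squares of all entries).
Sum of squares = 1^2 + 4^2 + 3^2 + 1^2 + (-3)^2 + 0^2 + 5^2 + 5^2 + 6^2 + 6^2 + (-6)^2 + (-2)^2 + 2^2 + 2^2 + (-4)^2 + 2^2
= 1 + 16 + 9 + 1 + 9 + 0 + 25 + 25 + 36 + 36 + 36 + 4 + 4 + 4 + 16 + 4 = 226
||T||_HS = sqrt(226) = 15.0333

15.0333


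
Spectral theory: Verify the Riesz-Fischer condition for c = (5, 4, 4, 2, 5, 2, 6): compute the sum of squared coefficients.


sum |c_n|^2 = 5^2 + 4^2 + 4^2 + 2^2 + 5^2 + 2^2 + 6^2
= 25 + 16 + 16 + 4 + 25 + 4 + 36
= 126

126


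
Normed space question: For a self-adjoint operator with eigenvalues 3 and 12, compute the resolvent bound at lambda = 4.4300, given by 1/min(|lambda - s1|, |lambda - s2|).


dist(4.4300, {3, 12}) = min(|4.4300 - 3|, |4.4300 - 12|)
= min(1.4300, 7.5700) = 1.4300
Resolvent bound = 1/1.4300 = 0.6993

0.6993


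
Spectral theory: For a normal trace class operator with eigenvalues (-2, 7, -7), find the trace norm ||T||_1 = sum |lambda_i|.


For a normal operator, singular values equal |eigenvalues|.
Trace norm = sum |lambda_i| = 2 + 7 + 7
= 16

16


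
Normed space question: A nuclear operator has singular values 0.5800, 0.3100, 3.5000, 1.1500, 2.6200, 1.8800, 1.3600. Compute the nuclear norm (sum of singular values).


The nuclear norm is the sum of all singular values.
||T||_1 = 0.5800 + 0.3100 + 3.5000 + 1.1500 + 2.6200 + 1.8800 + 1.3600
= 11.4000

11.4000


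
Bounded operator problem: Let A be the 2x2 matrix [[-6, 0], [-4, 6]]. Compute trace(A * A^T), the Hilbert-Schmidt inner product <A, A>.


trace(A * A^T) = sum of squares of all entries
= (-6)^2 + 0^2 + (-4)^2 + 6^2
= 36 + 0 + 16 + 36
= 88

88


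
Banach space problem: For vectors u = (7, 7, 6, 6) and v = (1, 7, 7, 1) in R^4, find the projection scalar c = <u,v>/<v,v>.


Computing <u,v> = 7*1 + 7*7 + 6*7 + 6*1 = 104
Computing <v,v> = 1^2 + 7^2 + 7^2 + 1^2 = 100
Projection coefficient = 104/100 = 1.0400

1.0400


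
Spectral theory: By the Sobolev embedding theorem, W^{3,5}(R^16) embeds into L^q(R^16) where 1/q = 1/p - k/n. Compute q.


Using the Sobolev embedding formula: 1/q = 1/p - k/n
1/q = 1/5 - 3/16 = 1/80
q = 1/(1/80) = 80

80.0000


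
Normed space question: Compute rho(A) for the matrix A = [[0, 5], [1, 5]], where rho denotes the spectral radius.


For a 2x2 matrix, eigenvalues satisfy lambda^2 - (trace)*lambda + det = 0
trace = 0 + 5 = 5
det = 0*5 - 5*1 = -5
discriminant = 5^2 - 4*(-5) = 45
spectral radius = max |eigenvalue| = 5.8541

5.8541


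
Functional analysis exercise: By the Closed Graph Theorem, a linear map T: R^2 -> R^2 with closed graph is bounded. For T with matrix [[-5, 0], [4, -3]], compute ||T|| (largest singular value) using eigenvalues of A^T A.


A^T A = [[41, -12], [-12, 9]]
trace(A^T A) = 50, det(A^T A) = 225
discriminant = 50^2 - 4*225 = 1600
Largest eigenvalue of A^T A = (trace + sqrt(disc))/2 = 45.0000
||T|| = sqrt(45.0000) = 6.7082

6.7082


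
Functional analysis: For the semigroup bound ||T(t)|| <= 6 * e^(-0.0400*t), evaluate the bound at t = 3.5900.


||T(3.5900)|| <= 6 * exp(-0.0400 * 3.5900)
= 6 * exp(-0.1436)
= 6 * 0.8662
= 5.1974

5.1974


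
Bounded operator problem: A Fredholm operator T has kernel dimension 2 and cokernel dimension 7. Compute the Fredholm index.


The Fredholm index is defined as ind(T) = dim(ker T) - dim(coker T)
= 2 - 7
= -5

-5


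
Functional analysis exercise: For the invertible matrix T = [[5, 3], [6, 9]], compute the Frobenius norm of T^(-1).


det(T) = 5*9 - 3*6 = 27
T^(-1) = (1/27) * [[9, -3], [-6, 5]] = [[0.3333, -0.1111], [-0.2222, 0.1852]]
||T^(-1)||_F^2 = 0.3333^2 + (-0.1111)^2 + (-0.2222)^2 + 0.1852^2 = 0.2071
||T^(-1)||_F = sqrt(0.2071) = 0.4551

0.4551


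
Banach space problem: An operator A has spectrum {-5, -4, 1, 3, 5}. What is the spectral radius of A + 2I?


Spectrum of A + 2I = {-3, -2, 3, 5, 7}
Spectral radius = max |lambda| over the shifted spectrum
= max(3, 2, 3, 5, 7) = 7

7


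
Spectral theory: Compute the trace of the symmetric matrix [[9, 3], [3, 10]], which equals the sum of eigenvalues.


For a self-adjoint (symmetric) matrix, the eigenvalues are real.
The sum of eigenvalues equals the trace of the matrix.
trace = 9 + 10 = 19

19


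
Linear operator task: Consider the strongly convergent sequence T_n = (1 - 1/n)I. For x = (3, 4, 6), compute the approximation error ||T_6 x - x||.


T_6 x - x = (1 - 1/6)x - x = -x/6
||x|| = sqrt(61) = 7.8102
||T_6 x - x|| = ||x||/6 = 7.8102/6 = 1.3017

1.3017


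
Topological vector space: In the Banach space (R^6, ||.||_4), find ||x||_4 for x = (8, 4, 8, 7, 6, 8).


The l^4 norm = (sum |x_i|^4)^(1/4)
Sum of 4th powers = 4096 + 256 + 4096 + 2401 + 1296 + 4096 = 16241
||x||_4 = (16241)^(1/4) = 11.2889

11.2889


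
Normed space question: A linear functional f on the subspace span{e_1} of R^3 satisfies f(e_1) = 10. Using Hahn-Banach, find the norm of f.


The norm of f is given by ||f|| = sup_{||x||=1} |f(x)|.
On span{e_1}, ||e_1|| = 1, so ||f|| = |f(e_1)| / ||e_1||
= |10| / 1 = 10.0000

10.0000


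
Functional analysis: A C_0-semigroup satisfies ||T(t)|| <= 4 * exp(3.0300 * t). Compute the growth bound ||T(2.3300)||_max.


||T(2.3300)|| <= 4 * exp(3.0300 * 2.3300)
= 4 * exp(7.0599)
= 4 * 1164.3287
= 4657.3149

4657.3149


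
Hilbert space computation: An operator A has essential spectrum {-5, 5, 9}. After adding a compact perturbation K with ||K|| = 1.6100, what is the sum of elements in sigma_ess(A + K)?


By Weyl's theorem, the essential spectrum is invariant under compact perturbations.
sigma_ess(A + K) = sigma_ess(A) = {-5, 5, 9}
Sum = -5 + 5 + 9 = 9

9


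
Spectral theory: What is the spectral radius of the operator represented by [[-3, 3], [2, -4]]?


For a 2x2 matrix, eigenvalues satisfy lambda^2 - (trace)*lambda + det = 0
trace = -3 + -4 = -7
det = -3*-4 - 3*2 = 6
discriminant = (-7)^2 - 4*(6) = 25
spectral radius = max |eigenvalue| = 6.0000

6.0000


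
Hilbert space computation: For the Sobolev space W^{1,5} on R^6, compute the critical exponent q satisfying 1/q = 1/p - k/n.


Using the Sobolev embedding formula: 1/q = 1/p - k/n
1/q = 1/5 - 1/6 = 1/30
q = 1/(1/30) = 30

30.0000


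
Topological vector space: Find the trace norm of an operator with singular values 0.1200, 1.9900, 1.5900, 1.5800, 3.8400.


The nuclear norm is the sum of all singular values.
||T||_1 = 0.1200 + 1.9900 + 1.5900 + 1.5800 + 3.8400
= 9.1200

9.1200


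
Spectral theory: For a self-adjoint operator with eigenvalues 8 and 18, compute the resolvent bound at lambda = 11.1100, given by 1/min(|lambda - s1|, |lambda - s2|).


dist(11.1100, {8, 18}) = min(|11.1100 - 8|, |11.1100 - 18|)
= min(3.1100, 6.8900) = 3.1100
Resolvent bound = 1/3.1100 = 0.3215

0.3215
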